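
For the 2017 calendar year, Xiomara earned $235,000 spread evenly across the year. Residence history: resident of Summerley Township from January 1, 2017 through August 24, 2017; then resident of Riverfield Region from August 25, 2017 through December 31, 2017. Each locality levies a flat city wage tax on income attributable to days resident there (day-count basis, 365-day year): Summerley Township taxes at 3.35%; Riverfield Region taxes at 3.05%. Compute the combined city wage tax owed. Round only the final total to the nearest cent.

$7,623.34

Summerley Township, January 1 – August 24, 2017: 236 days → $235,000 × 3.35% × 236/365 = $5,090.1644
Riverfield Region, August 25 – December 31, 2017: 129 days → $235,000 × 3.05% × 129/365 = $2,533.1712
Total = $7,623.3356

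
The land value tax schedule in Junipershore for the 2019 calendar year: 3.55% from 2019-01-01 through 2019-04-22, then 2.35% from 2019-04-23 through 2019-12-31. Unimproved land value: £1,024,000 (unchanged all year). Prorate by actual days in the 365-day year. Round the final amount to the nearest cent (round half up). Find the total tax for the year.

2019-01-01 to 2019-04-22: 112 days at 3.55% → £1,024,000 × 3.55% × 112/365 = £11,154.5863
2019-04-23 to 2019-12-31: 253 days at 2.35% → £1,024,000 × 2.35% × 253/365 = £16,679.9781
Total = £27,834.5644

£27,834.56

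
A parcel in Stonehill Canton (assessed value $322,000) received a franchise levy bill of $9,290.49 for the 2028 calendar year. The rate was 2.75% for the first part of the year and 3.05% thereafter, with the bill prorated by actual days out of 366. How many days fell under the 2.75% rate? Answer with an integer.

201 days

Let d = days at the first rate; then 366 − d days at the second rate.
$322,000 × [2.75%·d + 3.05%·(366−d)] / 366 = $9,290.49
Solving gives d = 201, so the new rate took effect on July 20, 2028.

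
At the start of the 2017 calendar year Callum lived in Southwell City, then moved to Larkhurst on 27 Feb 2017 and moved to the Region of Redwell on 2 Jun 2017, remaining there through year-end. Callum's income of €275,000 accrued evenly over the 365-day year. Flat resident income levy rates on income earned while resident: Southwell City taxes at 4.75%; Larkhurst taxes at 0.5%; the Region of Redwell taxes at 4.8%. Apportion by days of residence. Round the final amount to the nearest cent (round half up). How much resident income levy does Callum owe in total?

Southwell City, 1 Jan – 26 Feb 2017: 57 days → €275,000 × 4.75% × 57/365 = €2,039.8973
Larkhurst, 27 Feb – 1 Jun 2017: 95 days → €275,000 × 0.5% × 95/365 = €357.8767
The Region of Redwell, 2 Jun – 31 Dec 2017: 213 days → €275,000 × 4.8% × 213/365 = €7,703.0137
Total = €10,100.7877

€10,100.79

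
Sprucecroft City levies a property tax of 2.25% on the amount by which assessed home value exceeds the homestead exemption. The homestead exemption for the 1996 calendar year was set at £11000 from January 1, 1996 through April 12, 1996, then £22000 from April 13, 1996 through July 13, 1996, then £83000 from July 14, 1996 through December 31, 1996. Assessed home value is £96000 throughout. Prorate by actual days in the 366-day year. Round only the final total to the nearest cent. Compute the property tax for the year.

£1093.40

January 1 – April 12, 1996: 103 days, exemption £11000 → (£96000 − £11000) × 2.25% × 103/366 = £538.2172
April 13 – July 13, 1996: 92 days, exemption £22000 → (£96000 − £22000) × 2.25% × 92/366 = £418.5246
July 14 – December 31, 1996: 171 days, exemption £83000 → (£96000 − £83000) × 2.25% × 171/366 = £136.6598
Total = £1093.4016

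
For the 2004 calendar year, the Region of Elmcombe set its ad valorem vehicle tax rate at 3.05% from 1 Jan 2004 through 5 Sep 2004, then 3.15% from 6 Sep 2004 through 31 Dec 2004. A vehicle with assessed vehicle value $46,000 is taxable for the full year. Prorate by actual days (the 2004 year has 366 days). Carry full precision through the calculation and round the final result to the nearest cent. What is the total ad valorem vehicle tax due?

$1,417.70

1 Jan – 5 Sep 2004: 249 days at 3.05% → $46,000 × 3.05% × 249/366 = $954.5000
6 Sep – 31 Dec 2004: 117 days at 3.15% → $46,000 × 3.15% × 117/366 = $463.2049
Total = $1,417.7049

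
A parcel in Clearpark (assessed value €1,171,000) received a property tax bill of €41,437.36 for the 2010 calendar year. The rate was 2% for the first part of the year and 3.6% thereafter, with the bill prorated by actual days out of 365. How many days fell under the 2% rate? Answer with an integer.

14 days

Let d = days at the first rate; then 365 − d days at the second rate.
€1,171,000 × [2%·d + 3.6%·(365−d)] / 365 = €41,437.36
Solving gives d = 14, so the new rate took effect on 15 January 2010.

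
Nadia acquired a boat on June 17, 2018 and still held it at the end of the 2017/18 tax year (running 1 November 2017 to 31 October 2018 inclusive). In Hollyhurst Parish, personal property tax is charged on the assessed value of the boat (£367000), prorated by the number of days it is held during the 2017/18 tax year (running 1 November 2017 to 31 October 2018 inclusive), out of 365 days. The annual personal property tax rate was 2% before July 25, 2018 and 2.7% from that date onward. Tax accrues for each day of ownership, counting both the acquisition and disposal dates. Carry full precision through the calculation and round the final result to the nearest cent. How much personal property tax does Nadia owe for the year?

June 17 – July 24, 2018: 38 days at 2% → £367000 × 2% × 38/365 = £764.1644
July 25 – October 31, 2018: 99 days at 2.7% → £367000 × 2.7% × 99/365 = £2687.6466
Total = £3451.8110

£3451.81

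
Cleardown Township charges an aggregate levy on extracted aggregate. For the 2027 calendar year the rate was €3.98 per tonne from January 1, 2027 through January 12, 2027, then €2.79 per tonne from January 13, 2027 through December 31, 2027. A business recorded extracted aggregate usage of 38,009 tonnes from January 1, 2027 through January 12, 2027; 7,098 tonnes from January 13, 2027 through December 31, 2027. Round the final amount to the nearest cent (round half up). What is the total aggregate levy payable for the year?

€171,079.24

January 1 – January 12, 2027: 38,009 tonnes at €3.98/tonne → €151,275.82
January 13 – December 31, 2027: 7,098 tonnes at €2.79/tonne → €19,803.42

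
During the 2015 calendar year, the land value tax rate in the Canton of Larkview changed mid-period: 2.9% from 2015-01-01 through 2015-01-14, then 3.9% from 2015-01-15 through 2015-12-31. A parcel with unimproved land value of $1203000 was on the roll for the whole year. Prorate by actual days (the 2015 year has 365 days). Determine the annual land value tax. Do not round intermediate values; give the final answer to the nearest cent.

2015-01-01 to 2015-01-14: 14 days at 2.9% → $1203000 × 2.9% × 14/365 = $1338.1315
2015-01-15 to 2015-12-31: 351 days at 3.9% → $1203000 × 3.9% × 351/365 = $45117.4438
Total = $46455.5753

$46455.58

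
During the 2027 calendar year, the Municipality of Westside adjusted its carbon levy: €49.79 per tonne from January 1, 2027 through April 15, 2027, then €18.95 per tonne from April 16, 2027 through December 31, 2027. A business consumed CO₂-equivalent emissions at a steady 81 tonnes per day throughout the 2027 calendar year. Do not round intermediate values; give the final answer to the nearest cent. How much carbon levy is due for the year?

€822,550.95

January 1 – April 15, 2027: 105 days × 81 tonnes/day = 8,505 tonnes at €49.79/tonne → €423,463.95
April 16 – December 31, 2027: 260 days × 81 tonnes/day = 21,060 tonnes at €18.95/tonne → €399,087.00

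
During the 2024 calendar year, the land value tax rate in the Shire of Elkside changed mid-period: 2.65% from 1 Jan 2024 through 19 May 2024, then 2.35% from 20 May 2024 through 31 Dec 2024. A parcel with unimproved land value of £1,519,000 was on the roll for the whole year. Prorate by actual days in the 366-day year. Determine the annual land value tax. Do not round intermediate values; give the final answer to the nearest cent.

1 Jan – 19 May 2024: 140 days at 2.65% → £1,519,000 × 2.65% × 140/366 = £15,397.5137
20 May – 31 Dec 2024: 226 days at 2.35% → £1,519,000 × 2.35% × 226/366 = £22,042.1011
Total = £37,439.6148

£37,439.61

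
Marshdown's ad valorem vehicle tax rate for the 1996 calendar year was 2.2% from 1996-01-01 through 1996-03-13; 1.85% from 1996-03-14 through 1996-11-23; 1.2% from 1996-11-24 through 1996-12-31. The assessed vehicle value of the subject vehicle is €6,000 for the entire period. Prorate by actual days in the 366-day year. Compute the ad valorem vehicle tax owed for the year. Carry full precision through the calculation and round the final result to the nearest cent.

€111.14

1996-01-01 to 1996-03-13: 73 days at 2.2% → €6,000 × 2.2% × 73/366 = €26.3279
1996-03-14 to 1996-11-23: 255 days at 1.85% → €6,000 × 1.85% × 255/366 = €77.3361
1996-11-24 to 1996-12-31: 38 days at 1.2% → €6,000 × 1.2% × 38/366 = €7.4754
Total = €111.1393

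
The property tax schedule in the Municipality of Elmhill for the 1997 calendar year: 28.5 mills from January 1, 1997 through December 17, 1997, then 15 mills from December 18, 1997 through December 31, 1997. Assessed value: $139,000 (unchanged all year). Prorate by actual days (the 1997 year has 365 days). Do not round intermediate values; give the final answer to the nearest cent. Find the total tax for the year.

$3,889.52

January 1 – December 17, 1997: 351 days at 28.5 mills → $139,000 × 2.85% × 351/365 = $3,809.5521
December 18 – December 31, 1997: 14 days at 15 mills → $139,000 × 1.5% × 14/365 = $79.9726
Total = $3,889.5247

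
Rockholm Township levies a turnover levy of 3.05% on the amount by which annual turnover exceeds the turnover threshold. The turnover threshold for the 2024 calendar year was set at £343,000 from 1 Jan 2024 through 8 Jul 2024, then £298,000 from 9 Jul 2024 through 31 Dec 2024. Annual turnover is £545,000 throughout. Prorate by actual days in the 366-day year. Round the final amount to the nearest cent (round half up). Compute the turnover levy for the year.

£6,821.00

1 Jan – 8 Jul 2024: 190 days, exemption £343,000 → (£545,000 − £343,000) × 3.05% × 190/366 = £3,198.3333
9 Jul – 31 Dec 2024: 176 days, exemption £298,000 → (£545,000 − £298,000) × 3.05% × 176/366 = £3,622.6667
Total = £6,821.0000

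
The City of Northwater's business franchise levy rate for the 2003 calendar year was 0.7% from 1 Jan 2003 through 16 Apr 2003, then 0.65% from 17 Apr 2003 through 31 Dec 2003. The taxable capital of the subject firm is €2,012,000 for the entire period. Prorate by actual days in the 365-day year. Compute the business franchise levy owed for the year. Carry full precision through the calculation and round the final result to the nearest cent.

€13,370.15

1 Jan – 16 Apr 2003: 106 days at 0.7% → €2,012,000 × 0.7% × 106/365 = €4,090.1479
17 Apr – 31 Dec 2003: 259 days at 0.65% → €2,012,000 × 0.65% × 259/365 = €9,280.0055
Total = €13,370.1534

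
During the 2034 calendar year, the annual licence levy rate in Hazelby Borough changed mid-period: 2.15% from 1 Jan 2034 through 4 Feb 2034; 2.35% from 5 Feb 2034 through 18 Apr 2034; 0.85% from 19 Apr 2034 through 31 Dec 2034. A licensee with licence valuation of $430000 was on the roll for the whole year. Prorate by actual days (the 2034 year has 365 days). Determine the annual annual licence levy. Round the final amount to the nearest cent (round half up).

$5481.03

1 Jan – 4 Feb 2034: 35 days at 2.15% → $430000 × 2.15% × 35/365 = $886.5068
5 Feb – 18 Apr 2034: 73 days at 2.35% → $430000 × 2.35% × 73/365 = $2021.0000
19 Apr – 31 Dec 2034: 257 days at 0.85% → $430000 × 0.85% × 257/365 = $2573.5205
Total = $5481.0274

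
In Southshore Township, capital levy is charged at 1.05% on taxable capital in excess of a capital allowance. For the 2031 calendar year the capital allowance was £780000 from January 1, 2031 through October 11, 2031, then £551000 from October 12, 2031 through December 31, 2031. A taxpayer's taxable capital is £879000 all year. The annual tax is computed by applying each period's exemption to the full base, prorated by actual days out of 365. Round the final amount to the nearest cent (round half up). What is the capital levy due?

£1573.10

January 1 – October 11, 2031: 284 days, exemption £780000 → (£879000 − £780000) × 1.05% × 284/365 = £808.8164
October 12 – December 31, 2031: 81 days, exemption £551000 → (£879000 − £551000) × 1.05% × 81/365 = £764.2849
Total = £1573.1014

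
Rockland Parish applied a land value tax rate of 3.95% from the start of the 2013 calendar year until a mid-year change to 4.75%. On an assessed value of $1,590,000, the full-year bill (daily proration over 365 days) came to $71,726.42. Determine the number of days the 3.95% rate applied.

109 days

Let d = days at the first rate; then 365 − d days at the second rate.
$1,590,000 × [3.95%·d + 4.75%·(365−d)] / 365 = $71,726.42
Solving gives d = 109, so the new rate took effect on April 20, 2013.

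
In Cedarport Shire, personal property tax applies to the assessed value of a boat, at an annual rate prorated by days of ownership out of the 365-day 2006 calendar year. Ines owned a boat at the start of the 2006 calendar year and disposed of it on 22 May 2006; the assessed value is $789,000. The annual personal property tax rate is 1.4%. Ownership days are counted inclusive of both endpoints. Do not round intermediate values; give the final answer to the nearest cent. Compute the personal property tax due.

Days held (1 January – 22 May 2006): 142 out of 365
Tax = $789,000 × 1.4% × 142/365 = $4,297.3479

$4,297.35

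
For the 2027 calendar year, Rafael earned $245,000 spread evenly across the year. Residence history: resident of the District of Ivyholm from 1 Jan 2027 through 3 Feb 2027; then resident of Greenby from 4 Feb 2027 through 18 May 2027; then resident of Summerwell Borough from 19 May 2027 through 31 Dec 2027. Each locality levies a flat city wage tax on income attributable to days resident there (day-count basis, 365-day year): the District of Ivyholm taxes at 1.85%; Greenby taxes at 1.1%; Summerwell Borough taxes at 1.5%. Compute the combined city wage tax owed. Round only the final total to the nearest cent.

The District of Ivyholm, 1 Jan – 3 Feb 2027: 34 days → $245,000 × 1.85% × 34/365 = $422.2055
Greenby, 4 Feb – 18 May 2027: 104 days → $245,000 × 1.1% × 104/365 = $767.8904
Summerwell Borough, 19 May – 31 Dec 2027: 227 days → $245,000 × 1.5% × 227/365 = $2,285.5479
Total = $3,475.6438

$3,475.64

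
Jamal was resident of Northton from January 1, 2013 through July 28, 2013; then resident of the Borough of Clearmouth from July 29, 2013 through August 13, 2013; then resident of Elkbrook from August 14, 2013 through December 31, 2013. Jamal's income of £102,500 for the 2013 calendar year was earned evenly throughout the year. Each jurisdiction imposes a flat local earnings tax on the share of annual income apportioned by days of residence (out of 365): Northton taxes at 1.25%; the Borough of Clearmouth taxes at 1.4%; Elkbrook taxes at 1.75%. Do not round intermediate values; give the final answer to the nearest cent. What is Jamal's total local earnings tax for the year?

£1,484.57

Northton, January 1 – July 28, 2013: 209 days → £102,500 × 1.25% × 209/365 = £733.6473
The Borough of Clearmouth, July 29 – August 13, 2013: 16 days → £102,500 × 1.4% × 16/365 = £62.9041
Elkbrook, August 14 – December 31, 2013: 140 days → £102,500 × 1.75% × 140/365 = £688.0137
Total = £1,484.5651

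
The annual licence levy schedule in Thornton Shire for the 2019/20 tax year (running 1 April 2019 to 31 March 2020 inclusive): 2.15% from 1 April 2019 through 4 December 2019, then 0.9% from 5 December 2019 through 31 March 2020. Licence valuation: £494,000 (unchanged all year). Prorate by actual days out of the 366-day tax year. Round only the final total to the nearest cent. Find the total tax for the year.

£8,630.15

1 April – 4 December 2019: 248 days at 2.15% → £494,000 × 2.15% × 248/366 = £7,196.7432
5 December 2019 – 31 March 2020: 118 days at 0.9% → £494,000 × 0.9% × 118/366 = £1,433.4098
Total = £8,630.1530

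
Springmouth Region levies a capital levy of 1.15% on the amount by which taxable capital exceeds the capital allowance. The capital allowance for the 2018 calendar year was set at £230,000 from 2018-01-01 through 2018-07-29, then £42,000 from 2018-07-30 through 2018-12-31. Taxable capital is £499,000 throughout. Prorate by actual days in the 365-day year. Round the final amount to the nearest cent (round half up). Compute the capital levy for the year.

2018-01-01 to 2018-07-29: 210 days, exemption £230,000 → (£499,000 − £230,000) × 1.15% × 210/365 = £1,779.8219
2018-07-30 to 2018-12-31: 155 days, exemption £42,000 → (£499,000 − £42,000) × 1.15% × 155/365 = £2,231.7877
Total = £4,011.6096

£4,011.61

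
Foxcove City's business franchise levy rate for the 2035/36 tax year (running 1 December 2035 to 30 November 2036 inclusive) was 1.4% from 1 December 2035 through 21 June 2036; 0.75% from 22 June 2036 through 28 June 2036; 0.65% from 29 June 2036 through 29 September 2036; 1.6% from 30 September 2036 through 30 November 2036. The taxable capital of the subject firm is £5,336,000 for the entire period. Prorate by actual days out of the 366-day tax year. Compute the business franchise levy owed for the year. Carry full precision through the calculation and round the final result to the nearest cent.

1 December 2035 – 21 June 2036: 204 days at 1.4% → £5,336,000 × 1.4% × 204/366 = £41,638.2951
22 June – 28 June 2036: 7 days at 0.75% → £5,336,000 × 0.75% × 7/366 = £765.4098
29 June – 29 September 2036: 93 days at 0.65% → £5,336,000 × 0.65% × 93/366 = £8,813.1475
30 September – 30 November 2036: 62 days at 1.6% → £5,336,000 × 1.6% × 62/366 = £14,462.6011
Total = £65,679.4536

£65,679.45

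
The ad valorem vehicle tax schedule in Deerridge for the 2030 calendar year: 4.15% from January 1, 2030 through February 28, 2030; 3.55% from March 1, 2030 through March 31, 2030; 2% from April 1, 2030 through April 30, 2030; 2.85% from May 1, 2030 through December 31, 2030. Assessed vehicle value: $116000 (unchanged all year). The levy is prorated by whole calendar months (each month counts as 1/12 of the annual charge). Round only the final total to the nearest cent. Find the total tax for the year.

$3542.83

January 1 – February 28, 2030: 2 months at 4.15% → $116000 × 4.15% × 2/12 = $802.3333
March 1 – March 31, 2030: 1 month at 3.55% → $116000 × 3.55% × 1/12 = $343.1667
April 1 – April 30, 2030: 1 month at 2% → $116000 × 2% × 1/12 = $193.3333
May 1 – December 31, 2030: 8 months at 2.85% → $116000 × 2.85% × 8/12 = $2204.0000
Total = $3542.8333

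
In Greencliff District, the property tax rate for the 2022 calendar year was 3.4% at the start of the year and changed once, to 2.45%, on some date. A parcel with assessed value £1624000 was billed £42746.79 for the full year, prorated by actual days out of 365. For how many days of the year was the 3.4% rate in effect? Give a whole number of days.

70 days

Let d = days at the first rate; then 365 − d days at the second rate.
£1624000 × [3.4%·d + 2.45%·(365−d)] / 365 = £42746.79
Solving gives d = 70, so the new rate took effect on 12 Mar 2022.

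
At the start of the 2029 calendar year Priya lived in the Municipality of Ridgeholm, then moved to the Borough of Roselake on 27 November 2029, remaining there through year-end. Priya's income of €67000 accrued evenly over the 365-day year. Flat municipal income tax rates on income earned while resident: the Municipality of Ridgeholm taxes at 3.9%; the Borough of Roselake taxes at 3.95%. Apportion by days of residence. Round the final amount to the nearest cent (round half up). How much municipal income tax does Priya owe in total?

€2616.21

The Municipality of Ridgeholm, 1 January – 26 November 2029: 330 days → €67000 × 3.9% × 330/365 = €2362.4384
The Borough of Roselake, 27 November – 31 December 2029: 35 days → €67000 × 3.95% × 35/365 = €253.7740
Total = €2616.2123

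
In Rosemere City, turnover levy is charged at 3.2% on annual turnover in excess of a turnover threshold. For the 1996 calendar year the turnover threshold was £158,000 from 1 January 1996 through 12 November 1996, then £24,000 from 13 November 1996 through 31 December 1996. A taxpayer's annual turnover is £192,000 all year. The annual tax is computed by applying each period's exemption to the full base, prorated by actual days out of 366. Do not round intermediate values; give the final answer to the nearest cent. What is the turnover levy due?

1 January – 12 November 1996: 317 days, exemption £158,000 → (£192,000 − £158,000) × 3.2% × 317/366 = £942.3388
13 November – 31 December 1996: 49 days, exemption £24,000 → (£192,000 − £24,000) × 3.2% × 49/366 = £719.7377
Total = £1,662.0765

£1,662.08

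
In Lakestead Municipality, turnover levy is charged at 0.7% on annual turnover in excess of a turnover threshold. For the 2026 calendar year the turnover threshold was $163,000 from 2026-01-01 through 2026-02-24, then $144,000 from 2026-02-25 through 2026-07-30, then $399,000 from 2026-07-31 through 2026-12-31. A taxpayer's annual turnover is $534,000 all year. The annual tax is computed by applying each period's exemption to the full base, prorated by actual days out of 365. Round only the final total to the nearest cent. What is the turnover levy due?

2026-01-01 to 2026-02-24: 55 days, exemption $163,000 → ($534,000 − $163,000) × 0.7% × 55/365 = $391.3288
2026-02-25 to 2026-07-30: 156 days, exemption $144,000 → ($534,000 − $144,000) × 0.7% × 156/365 = $1,166.7945
2026-07-31 to 2026-12-31: 154 days, exemption $399,000 → ($534,000 − $399,000) × 0.7% × 154/365 = $398.7123
Total = $1,956.8356

$1,956.84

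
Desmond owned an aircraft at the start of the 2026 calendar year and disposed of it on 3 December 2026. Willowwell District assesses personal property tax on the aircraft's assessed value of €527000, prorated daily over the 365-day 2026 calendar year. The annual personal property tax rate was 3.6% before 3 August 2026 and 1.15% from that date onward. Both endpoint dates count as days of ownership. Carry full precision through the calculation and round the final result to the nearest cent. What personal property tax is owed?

€13165.62

1 January – 2 August 2026: 214 days at 3.6% → €527000 × 3.6% × 214/365 = €11123.3096
3 August – 3 December 2026: 123 days at 1.15% → €527000 × 1.15% × 123/365 = €2042.3055
Total = €13165.6151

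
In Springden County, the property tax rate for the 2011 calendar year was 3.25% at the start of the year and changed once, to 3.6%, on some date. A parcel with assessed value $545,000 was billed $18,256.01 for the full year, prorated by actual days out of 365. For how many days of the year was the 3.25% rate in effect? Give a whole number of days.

Let d = days at the first rate; then 365 − d days at the second rate.
$545,000 × [3.25%·d + 3.6%·(365−d)] / 365 = $18,256.01
Solving gives d = 261, so the new rate took effect on September 19, 2011.

261 days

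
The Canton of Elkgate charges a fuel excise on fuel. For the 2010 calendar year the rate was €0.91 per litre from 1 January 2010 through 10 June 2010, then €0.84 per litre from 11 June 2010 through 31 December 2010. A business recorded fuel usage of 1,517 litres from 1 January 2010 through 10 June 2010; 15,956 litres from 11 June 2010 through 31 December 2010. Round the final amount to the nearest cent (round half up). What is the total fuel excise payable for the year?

€14,783.51

1 January – 10 June 2010: 1,517 litres at €0.91/litre → €1,380.47
11 June – 31 December 2010: 15,956 litres at €0.84/litre → €13,403.04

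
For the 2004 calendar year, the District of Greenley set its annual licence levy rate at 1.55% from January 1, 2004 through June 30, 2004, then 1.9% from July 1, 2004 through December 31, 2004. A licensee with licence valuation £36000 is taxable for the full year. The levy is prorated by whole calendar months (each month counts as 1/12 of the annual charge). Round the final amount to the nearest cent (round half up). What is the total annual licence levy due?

£621.00

January 1 – June 30, 2004: 6 months at 1.55% → £36000 × 1.55% × 6/12 = £279.0000
July 1 – December 31, 2004: 6 months at 1.9% → £36000 × 1.9% × 6/12 = £342.0000
Total = £621.0000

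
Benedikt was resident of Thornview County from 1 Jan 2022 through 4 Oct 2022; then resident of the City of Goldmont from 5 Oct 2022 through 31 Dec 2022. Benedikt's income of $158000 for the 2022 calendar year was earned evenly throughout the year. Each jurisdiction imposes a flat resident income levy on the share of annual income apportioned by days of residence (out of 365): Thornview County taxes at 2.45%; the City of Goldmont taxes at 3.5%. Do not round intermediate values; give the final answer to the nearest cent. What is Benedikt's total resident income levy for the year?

$4270.98

Thornview County, 1 Jan – 4 Oct 2022: 277 days → $158000 × 2.45% × 277/365 = $2937.7178
The City of Goldmont, 5 Oct – 31 Dec 2022: 88 days → $158000 × 3.5% × 88/365 = $1333.2603
Total = $4270.9781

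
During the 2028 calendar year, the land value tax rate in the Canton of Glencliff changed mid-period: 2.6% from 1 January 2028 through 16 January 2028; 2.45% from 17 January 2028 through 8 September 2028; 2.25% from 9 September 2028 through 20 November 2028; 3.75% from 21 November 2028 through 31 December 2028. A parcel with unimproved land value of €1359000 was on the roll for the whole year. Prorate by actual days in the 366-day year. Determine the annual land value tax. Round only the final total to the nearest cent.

1 January – 16 January 2028: 16 days at 2.6% → €1359000 × 2.6% × 16/366 = €1544.6557
17 January – 8 September 2028: 236 days at 2.45% → €1359000 × 2.45% × 236/366 = €21469.2295
9 September – 20 November 2028: 73 days at 2.25% → €1359000 × 2.25% × 73/366 = €6098.7910
21 November – 31 December 2028: 41 days at 3.75% → €1359000 × 3.75% × 41/366 = €5708.9139
Total = €34821.5902

€34821.59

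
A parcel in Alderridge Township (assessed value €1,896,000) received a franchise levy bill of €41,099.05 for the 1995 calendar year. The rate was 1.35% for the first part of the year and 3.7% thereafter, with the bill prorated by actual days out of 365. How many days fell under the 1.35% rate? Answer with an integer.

238 days

Let d = days at the first rate; then 365 − d days at the second rate.
€1,896,000 × [1.35%·d + 3.7%·(365−d)] / 365 = €41,099.05
Solving gives d = 238, so the new rate took effect on 27 Aug 1995.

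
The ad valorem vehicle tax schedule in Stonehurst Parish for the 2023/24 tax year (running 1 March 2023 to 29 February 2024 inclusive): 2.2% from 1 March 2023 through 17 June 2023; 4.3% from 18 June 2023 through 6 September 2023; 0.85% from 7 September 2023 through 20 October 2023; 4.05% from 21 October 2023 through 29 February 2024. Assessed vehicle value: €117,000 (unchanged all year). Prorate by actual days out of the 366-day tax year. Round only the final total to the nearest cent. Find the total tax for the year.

1 March – 17 June 2023: 109 days at 2.2% → €117,000 × 2.2% × 109/366 = €766.5738
18 June – 6 September 2023: 81 days at 4.3% → €117,000 × 4.3% × 81/366 = €1,113.4180
7 September – 20 October 2023: 44 days at 0.85% → €117,000 × 0.85% × 44/366 = €119.5574
21 October 2023 – 29 February 2024: 132 days at 4.05% → €117,000 × 4.05% × 132/366 = €1,708.9672
Total = €3,708.5164

€3,708.52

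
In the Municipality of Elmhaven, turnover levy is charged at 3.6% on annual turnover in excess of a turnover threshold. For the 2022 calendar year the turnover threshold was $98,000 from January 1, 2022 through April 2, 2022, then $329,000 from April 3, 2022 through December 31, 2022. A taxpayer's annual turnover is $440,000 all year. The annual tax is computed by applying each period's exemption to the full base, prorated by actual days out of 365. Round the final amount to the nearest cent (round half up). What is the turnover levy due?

$6,092.09

January 1 – April 2, 2022: 92 days, exemption $98,000 → ($440,000 − $98,000) × 3.6% × 92/365 = $3,103.2986
April 3 – December 31, 2022: 273 days, exemption $329,000 → ($440,000 − $329,000) × 3.6% × 273/365 = $2,988.7890
Total = $6,092.0877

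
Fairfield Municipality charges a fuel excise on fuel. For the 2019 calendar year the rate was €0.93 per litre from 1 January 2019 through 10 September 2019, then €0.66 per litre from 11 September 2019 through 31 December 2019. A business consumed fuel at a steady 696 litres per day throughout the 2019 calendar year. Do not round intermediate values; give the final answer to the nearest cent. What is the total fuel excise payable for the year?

1 January – 10 September 2019: 253 days × 696 litres/day = 176,088 litres at €0.93/litre → €163,761.84
11 September – 31 December 2019: 112 days × 696 litres/day = 77,952 litres at €0.66/litre → €51,448.32

€215,210.16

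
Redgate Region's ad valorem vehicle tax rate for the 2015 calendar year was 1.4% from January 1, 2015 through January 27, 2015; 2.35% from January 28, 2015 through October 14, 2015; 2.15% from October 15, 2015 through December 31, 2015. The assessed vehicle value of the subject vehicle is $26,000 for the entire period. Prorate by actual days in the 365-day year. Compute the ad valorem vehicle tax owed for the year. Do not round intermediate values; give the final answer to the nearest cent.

January 1 – January 27, 2015: 27 days at 1.4% → $26,000 × 1.4% × 27/365 = $26.9260
January 28 – October 14, 2015: 260 days at 2.35% → $26,000 × 2.35% × 260/365 = $435.2329
October 15 – December 31, 2015: 78 days at 2.15% → $26,000 × 2.15% × 78/365 = $119.4575
Total = $581.6164

$581.62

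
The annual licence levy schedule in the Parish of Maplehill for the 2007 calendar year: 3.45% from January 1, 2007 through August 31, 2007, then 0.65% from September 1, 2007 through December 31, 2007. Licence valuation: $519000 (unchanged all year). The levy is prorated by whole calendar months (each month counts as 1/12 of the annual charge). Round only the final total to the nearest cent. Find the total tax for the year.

January 1 – August 31, 2007: 8 months at 3.45% → $519000 × 3.45% × 8/12 = $11937.0000
September 1 – December 31, 2007: 4 months at 0.65% → $519000 × 0.65% × 4/12 = $1124.5000
Total = $13061.5000

$13061.50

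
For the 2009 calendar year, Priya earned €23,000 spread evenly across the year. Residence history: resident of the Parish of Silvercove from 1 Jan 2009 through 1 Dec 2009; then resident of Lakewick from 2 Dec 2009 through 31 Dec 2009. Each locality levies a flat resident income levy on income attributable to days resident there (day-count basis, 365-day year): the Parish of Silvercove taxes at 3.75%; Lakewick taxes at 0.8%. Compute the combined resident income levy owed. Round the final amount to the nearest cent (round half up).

€806.73

The Parish of Silvercove, 1 Jan – 1 Dec 2009: 335 days → €23,000 × 3.75% × 335/365 = €791.6096
Lakewick, 2 Dec – 31 Dec 2009: 30 days → €23,000 × 0.8% × 30/365 = €15.1233
Total = €806.7329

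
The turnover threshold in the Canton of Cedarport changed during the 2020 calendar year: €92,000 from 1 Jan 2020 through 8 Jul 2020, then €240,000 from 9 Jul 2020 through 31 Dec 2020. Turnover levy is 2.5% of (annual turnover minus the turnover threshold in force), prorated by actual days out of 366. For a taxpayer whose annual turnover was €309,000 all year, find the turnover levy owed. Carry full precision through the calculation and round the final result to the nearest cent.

€3,645.77

1 Jan – 8 Jul 2020: 190 days, exemption €92,000 → (€309,000 − €92,000) × 2.5% × 190/366 = €2,816.2568
9 Jul – 31 Dec 2020: 176 days, exemption €240,000 → (€309,000 − €240,000) × 2.5% × 176/366 = €829.5082
Total = €3,645.7650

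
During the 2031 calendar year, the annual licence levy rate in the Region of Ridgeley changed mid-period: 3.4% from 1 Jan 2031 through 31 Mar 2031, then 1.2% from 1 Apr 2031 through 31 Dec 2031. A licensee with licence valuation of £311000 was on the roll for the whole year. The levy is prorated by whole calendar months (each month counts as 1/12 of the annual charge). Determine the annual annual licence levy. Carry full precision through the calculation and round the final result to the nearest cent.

1 Jan – 31 Mar 2031: 3 months at 3.4% → £311000 × 3.4% × 3/12 = £2643.5000
1 Apr – 31 Dec 2031: 9 months at 1.2% → £311000 × 1.2% × 9/12 = £2799.0000
Total = £5442.5000

£5442.50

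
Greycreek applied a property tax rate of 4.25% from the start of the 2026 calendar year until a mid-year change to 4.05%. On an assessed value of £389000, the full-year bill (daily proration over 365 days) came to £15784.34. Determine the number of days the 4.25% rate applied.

Let d = days at the first rate; then 365 − d days at the second rate.
£389000 × [4.25%·d + 4.05%·(365−d)] / 365 = £15784.34
Solving gives d = 14, so the new rate took effect on January 15, 2026.

14 days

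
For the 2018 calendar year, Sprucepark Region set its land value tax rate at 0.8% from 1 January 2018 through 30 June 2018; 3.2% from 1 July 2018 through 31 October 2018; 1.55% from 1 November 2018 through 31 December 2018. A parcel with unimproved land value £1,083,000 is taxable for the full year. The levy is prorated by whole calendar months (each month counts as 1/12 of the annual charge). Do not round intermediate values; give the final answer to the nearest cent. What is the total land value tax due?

1 January – 30 June 2018: 6 months at 0.8% → £1,083,000 × 0.8% × 6/12 = £4,332.0000
1 July – 31 October 2018: 4 months at 3.2% → £1,083,000 × 3.2% × 4/12 = £11,552.0000
1 November – 31 December 2018: 2 months at 1.55% → £1,083,000 × 1.55% × 2/12 = £2,797.7500
Total = £18,681.7500

£18,681.75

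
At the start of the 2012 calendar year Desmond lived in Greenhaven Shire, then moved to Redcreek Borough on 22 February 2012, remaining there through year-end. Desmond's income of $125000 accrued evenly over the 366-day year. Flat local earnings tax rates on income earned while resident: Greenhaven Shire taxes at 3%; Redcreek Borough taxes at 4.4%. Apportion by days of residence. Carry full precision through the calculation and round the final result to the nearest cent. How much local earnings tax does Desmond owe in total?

$5251.37

Greenhaven Shire, 1 January – 21 February 2012: 52 days → $125000 × 3% × 52/366 = $532.7869
Redcreek Borough, 22 February – 31 December 2012: 314 days → $125000 × 4.4% × 314/366 = $4718.5792
Total = $5251.3661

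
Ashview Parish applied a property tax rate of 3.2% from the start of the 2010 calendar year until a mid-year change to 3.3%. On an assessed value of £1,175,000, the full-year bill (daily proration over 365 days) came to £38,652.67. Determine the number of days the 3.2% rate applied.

38 days

Let d = days at the first rate; then 365 − d days at the second rate.
£1,175,000 × [3.2%·d + 3.3%·(365−d)] / 365 = £38,652.67
Solving gives d = 38, so the new rate took effect on 8 Feb 2010.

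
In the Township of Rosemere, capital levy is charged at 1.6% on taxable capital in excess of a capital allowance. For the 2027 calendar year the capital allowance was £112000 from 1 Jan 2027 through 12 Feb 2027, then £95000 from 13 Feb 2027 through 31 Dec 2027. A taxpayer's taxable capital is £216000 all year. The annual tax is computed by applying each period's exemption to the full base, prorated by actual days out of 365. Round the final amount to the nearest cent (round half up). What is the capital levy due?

1 Jan – 12 Feb 2027: 43 days, exemption £112000 → (£216000 − £112000) × 1.6% × 43/365 = £196.0329
13 Feb – 31 Dec 2027: 322 days, exemption £95000 → (£216000 − £95000) × 1.6% × 322/365 = £1707.9233
Total = £1903.9562

£1903.96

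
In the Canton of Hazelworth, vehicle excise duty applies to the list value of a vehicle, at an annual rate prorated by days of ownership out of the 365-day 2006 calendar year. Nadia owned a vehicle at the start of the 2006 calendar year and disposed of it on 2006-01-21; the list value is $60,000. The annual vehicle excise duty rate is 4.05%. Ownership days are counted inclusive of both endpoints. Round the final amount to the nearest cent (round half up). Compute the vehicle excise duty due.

Days held (2006-01-01 to 2006-01-21): 21 out of 365
Tax = $60,000 × 4.05% × 21/365 = $139.8082

$139.81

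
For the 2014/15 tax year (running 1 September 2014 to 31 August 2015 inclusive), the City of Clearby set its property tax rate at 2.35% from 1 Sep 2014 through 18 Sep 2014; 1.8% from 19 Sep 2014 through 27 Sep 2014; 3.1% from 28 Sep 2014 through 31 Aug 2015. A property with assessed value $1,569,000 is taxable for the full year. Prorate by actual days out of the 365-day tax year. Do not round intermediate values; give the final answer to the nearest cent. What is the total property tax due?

$47,555.75

1 Sep – 18 Sep 2014: 18 days at 2.35% → $1,569,000 × 2.35% × 18/365 = $1,818.3205
19 Sep – 27 Sep 2014: 9 days at 1.8% → $1,569,000 × 1.8% × 9/365 = $696.3781
28 Sep 2014 – 31 Aug 2015: 338 days at 3.1% → $1,569,000 × 3.1% × 338/365 = $45,041.0466
Total = $47,555.7452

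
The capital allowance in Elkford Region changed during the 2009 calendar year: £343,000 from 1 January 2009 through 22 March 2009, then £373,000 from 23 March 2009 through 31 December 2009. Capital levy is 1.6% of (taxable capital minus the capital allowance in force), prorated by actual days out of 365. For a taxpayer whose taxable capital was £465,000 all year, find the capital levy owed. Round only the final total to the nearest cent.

1 January – 22 March 2009: 81 days, exemption £343,000 → (£465,000 − £343,000) × 1.6% × 81/365 = £433.1836
23 March – 31 December 2009: 284 days, exemption £373,000 → (£465,000 − £373,000) × 1.6% × 284/365 = £1,145.3370
Total = £1,578.5205

£1,578.52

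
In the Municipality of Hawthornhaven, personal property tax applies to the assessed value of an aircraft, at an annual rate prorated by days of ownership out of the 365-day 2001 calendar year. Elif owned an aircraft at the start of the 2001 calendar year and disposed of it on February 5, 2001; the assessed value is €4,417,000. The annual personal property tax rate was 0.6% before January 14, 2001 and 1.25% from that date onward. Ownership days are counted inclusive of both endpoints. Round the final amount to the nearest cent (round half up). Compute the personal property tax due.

€4,423.05

January 1 – January 13, 2001: 13 days at 0.6% → €4,417,000 × 0.6% × 13/365 = €943.9068
January 14 – February 5, 2001: 23 days at 1.25% → €4,417,000 × 1.25% × 23/365 = €3,479.1438
Total = €4,423.0507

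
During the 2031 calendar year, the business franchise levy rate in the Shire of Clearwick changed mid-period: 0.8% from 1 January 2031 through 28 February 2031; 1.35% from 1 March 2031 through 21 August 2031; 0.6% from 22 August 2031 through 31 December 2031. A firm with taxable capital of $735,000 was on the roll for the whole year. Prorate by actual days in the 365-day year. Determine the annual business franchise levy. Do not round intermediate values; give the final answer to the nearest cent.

1 January – 28 February 2031: 59 days at 0.8% → $735,000 × 0.8% × 59/365 = $950.4658
1 March – 21 August 2031: 174 days at 1.35% → $735,000 × 1.35% × 174/365 = $4,730.1781
22 August – 31 December 2031: 132 days at 0.6% → $735,000 × 0.6% × 132/365 = $1,594.8493
Total = $7,275.4932

$7,275.49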